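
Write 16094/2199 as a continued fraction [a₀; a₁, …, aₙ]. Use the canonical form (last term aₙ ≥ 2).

16094 = 7*2199 + 701
2199 = 3*701 + 96
701 = 7*96 + 29
96 = 3*29 + 9
29 = 3*9 + 2
9 = 4*2 + 1
2 = 2*1 + 0  (stop)
So 16094/2199 = [7; 3, 7, 3, 3, 4, 2].

[7; 3, 7, 3, 3, 4, 2]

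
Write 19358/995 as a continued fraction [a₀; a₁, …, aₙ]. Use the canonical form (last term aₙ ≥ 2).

19358 = 19×995 + 453
995 = 2×453 + 89
453 = 5×89 + 8
89 = 11×8 + 1
8 = 8×1 + 0  (stop)
So 19358/995 = [19; 2, 5, 11, 8].

[19; 2, 5, 11, 8]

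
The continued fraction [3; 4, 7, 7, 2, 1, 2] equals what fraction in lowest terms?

5650/1743

Using pₖ = aₖpₖ₋₁ + pₖ₋₂ and qₖ = aₖqₖ₋₁ + qₖ₋₂:
  k=0: a=3, p=3, q=1
  k=1: a=4, p=13, q=4
  k=2: a=7, p=94, q=29
  k=3: a=7, p=671, q=207
  k=4: a=2, p=1436, q=443
  k=5: a=1, p=2107, q=650
  k=6: a=2, p=5650, q=1743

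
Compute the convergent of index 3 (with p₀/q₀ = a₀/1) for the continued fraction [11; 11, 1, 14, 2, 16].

Using pₖ = aₖpₖ₋₁ + pₖ₋₂, qₖ = aₖqₖ₋₁ + qₖ₋₂ (with p₋₁=1, p₋₂=0, q₋₁=0, q₋₂=1):
  k=0: a=11, p=11, q=1
  k=1: a=11, p=122, q=11
  k=2: a=1, p=133, q=12
  k=3: a=14, p=1984, q=179

1984/179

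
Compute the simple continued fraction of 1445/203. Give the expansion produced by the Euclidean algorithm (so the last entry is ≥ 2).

[7; 8, 2, 5, 2]

1445 = 7·203 + 24
203 = 8·24 + 11
24 = 2·11 + 2
11 = 5·2 + 1
2 = 2·1 + 0  (stop)
So 1445/203 = [7; 8, 2, 5, 2].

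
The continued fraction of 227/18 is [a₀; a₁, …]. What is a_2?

227 = 12·18 + 11   →  a_0 = 12
18 = 1·11 + 7   →  a_1 = 1
11 = 1·7 + 4   →  a_2 = 1

1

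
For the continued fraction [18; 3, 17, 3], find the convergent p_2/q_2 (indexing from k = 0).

Using pₖ = aₖpₖ₋₁ + pₖ₋₂, qₖ = aₖqₖ₋₁ + qₖ₋₂ (with p₋₁=1, p₋₂=0, q₋₁=0, q₋₂=1):
  k=0: a=18, p=18, q=1
  k=1: a=3, p=55, q=3
  k=2: a=17, p=953, q=52

953/52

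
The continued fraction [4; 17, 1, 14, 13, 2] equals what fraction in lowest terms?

Fold from the inside: start with 2/1.
  13 + 1/2 = 27/2
  14 + 2/27 = 380/27
  1 + 27/380 = 407/380
  17 + 380/407 = 7299/407
  4 + 407/7299 = 29603/7299

29603/7299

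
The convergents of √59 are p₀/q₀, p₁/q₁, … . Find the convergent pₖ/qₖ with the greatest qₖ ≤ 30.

√59 = [7; 1, 2, 7, 2, 1, 14, …] (period length 6).
Convergents:
  p_0/q_0 = 7/1
  p_1/q_1 = 8/1
  p_2/q_2 = 23/3
  p_3/q_3 = 169/22
  p_4/q_4 = 361/47
q_3 = 22 ≤ 30 < 47 = q_4, so the answer is 169/22.

169/22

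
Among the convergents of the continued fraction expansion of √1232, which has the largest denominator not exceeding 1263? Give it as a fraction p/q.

√1232 = [35; 10, 70, …] (period length 2).
Convergents:
  p_0/q_0 = 35/1
  p_1/q_1 = 351/10
  p_2/q_2 = 24605/701
  p_3/q_3 = 246401/7020
q_2 = 701 ≤ 1263 < 7020 = q_3, so the answer is 24605/701.

24605/701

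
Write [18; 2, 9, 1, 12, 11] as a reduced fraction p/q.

55465/3002

Using pₖ = aₖpₖ₋₁ + pₖ₋₂ and qₖ = aₖqₖ₋₁ + qₖ₋₂:
  k=0: a=18, p=18, q=1
  k=1: a=2, p=37, q=2
  k=2: a=9, p=351, q=19
  k=3: a=1, p=388, q=21
  k=4: a=12, p=5007, q=271
  k=5: a=11, p=55465, q=3002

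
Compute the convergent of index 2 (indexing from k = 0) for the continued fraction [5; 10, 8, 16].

Using pₖ = aₖpₖ₋₁ + pₖ₋₂, qₖ = aₖqₖ₋₁ + qₖ₋₂ (with p₋₁=1, p₋₂=0, q₋₁=0, q₋₂=1):
  k=0: a=5, p=5, q=1
  k=1: a=10, p=51, q=10
  k=2: a=8, p=413, q=81

413/81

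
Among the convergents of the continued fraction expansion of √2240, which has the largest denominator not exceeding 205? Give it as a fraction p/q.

√2240 = [47; 3, 23, 3, 94, …] (period length 4).
Convergents:
  p_0/q_0 = 47/1
  p_1/q_1 = 142/3
  p_2/q_2 = 3313/70
  p_3/q_3 = 10081/213
q_2 = 70 ≤ 205 < 213 = q_3, so the answer is 3313/70.

3313/70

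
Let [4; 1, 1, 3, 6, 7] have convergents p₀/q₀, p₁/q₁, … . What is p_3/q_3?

32/7

Using pₖ = aₖpₖ₋₁ + pₖ₋₂, qₖ = aₖqₖ₋₁ + qₖ₋₂ (with p₋₁=1, p₋₂=0, q₋₁=0, q₋₂=1):
  k=0: a=4, p=4, q=1
  k=1: a=1, p=5, q=1
  k=2: a=1, p=9, q=2
  k=3: a=3, p=32, q=7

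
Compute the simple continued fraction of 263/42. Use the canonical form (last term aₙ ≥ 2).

[6; 3, 1, 4, 2]

263 = 6×42 + 11
42 = 3×11 + 9
11 = 1×9 + 2
9 = 4×2 + 1
2 = 2×1 + 0  (stop)
So 263/42 = [6; 3, 1, 4, 2].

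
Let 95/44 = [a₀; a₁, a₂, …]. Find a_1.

95 = 2·44 + 7   →  a_0 = 2
44 = 6·7 + 2   →  a_1 = 6

6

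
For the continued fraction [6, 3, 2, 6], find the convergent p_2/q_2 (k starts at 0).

Using pₖ = aₖpₖ₋₁ + pₖ₋₂, qₖ = aₖqₖ₋₁ + qₖ₋₂ (with p₋₁=1, p₋₂=0, q₋₁=0, q₋₂=1):
  k=0: a=6, p=6, q=1
  k=1: a=3, p=19, q=3
  k=2: a=2, p=44, q=7

44/7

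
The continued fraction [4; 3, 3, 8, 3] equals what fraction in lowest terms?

1114/259

Fold from the inside: start with 3/1.
  8 + 1/3 = 25/3
  3 + 3/25 = 78/25
  3 + 25/78 = 259/78
  4 + 78/259 = 1114/259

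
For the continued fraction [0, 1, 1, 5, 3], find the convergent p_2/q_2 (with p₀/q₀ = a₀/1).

1/2

Using pₖ = aₖpₖ₋₁ + pₖ₋₂, qₖ = aₖqₖ₋₁ + qₖ₋₂ (with p₋₁=1, p₋₂=0, q₋₁=0, q₋₂=1):
  k=0: a=0, p=0, q=1
  k=1: a=1, p=1, q=1
  k=2: a=1, p=1, q=2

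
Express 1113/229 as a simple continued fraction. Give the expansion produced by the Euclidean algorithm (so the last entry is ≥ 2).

1113 = 4×229 + 197
229 = 1×197 + 32
197 = 6×32 + 5
32 = 6×5 + 2
5 = 2×2 + 1
2 = 2×1 + 0  (stop)
So 1113/229 = [4; 1, 6, 6, 2, 2].

[4; 1, 6, 6, 2, 2]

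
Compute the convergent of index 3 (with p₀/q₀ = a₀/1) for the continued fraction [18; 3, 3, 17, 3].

3166/173

Using pₖ = aₖpₖ₋₁ + pₖ₋₂, qₖ = aₖqₖ₋₁ + qₖ₋₂ (with p₋₁=1, p₋₂=0, q₋₁=0, q₋₂=1):
  k=0: a=18, p=18, q=1
  k=1: a=3, p=55, q=3
  k=2: a=3, p=183, q=10
  k=3: a=17, p=3166, q=173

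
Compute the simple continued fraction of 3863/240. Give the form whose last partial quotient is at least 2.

[16; 10, 2, 3, 3]

3863 = 16×240 + 23
240 = 10×23 + 10
23 = 2×10 + 3
10 = 3×3 + 1
3 = 3×1 + 0  (stop)
So 3863/240 = [16; 10, 2, 3, 3].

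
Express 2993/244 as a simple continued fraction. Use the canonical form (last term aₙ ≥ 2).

2993 = 12·244 + 65
244 = 3·65 + 49
65 = 1·49 + 16
49 = 3·16 + 1
16 = 16·1 + 0  (stop)
So 2993/244 = [12; 3, 1, 3, 16].

[12; 3, 1, 3, 16]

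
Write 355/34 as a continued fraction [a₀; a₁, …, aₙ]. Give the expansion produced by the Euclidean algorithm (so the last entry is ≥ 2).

355 = 10*34 + 15
34 = 2*15 + 4
15 = 3*4 + 3
4 = 1*3 + 1
3 = 3*1 + 0  (stop)
So 355/34 = [10; 2, 3, 1, 3].

[10; 2, 3, 1, 3]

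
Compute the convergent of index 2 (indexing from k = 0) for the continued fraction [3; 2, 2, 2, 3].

17/5

Using pₖ = aₖpₖ₋₁ + pₖ₋₂, qₖ = aₖqₖ₋₁ + qₖ₋₂ (with p₋₁=1, p₋₂=0, q₋₁=0, q₋₂=1):
  k=0: a=3, p=3, q=1
  k=1: a=2, p=7, q=2
  k=2: a=2, p=17, q=5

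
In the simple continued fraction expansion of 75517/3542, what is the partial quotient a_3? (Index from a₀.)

3

75517 = 21·3542 + 1135   →  a_0 = 21
3542 = 3·1135 + 137   →  a_1 = 3
1135 = 8·137 + 39   →  a_2 = 8
137 = 3·39 + 20   →  a_3 = 3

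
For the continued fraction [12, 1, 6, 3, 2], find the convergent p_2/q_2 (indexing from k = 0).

Using pₖ = aₖpₖ₋₁ + pₖ₋₂, qₖ = aₖqₖ₋₁ + qₖ₋₂ (with p₋₁=1, p₋₂=0, q₋₁=0, q₋₂=1):
  k=0: a=12, p=12, q=1
  k=1: a=1, p=13, q=1
  k=2: a=6, p=90, q=7

90/7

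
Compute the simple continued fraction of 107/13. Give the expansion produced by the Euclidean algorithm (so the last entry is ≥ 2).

107 = 8·13 + 3
13 = 4·3 + 1
3 = 3·1 + 0  (stop)
So 107/13 = [8; 4, 3].

[8; 4, 3]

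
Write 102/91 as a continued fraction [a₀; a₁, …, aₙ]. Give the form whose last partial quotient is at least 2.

102 = 1×91 + 11
91 = 8×11 + 3
11 = 3×3 + 2
3 = 1×2 + 1
2 = 2×1 + 0  (stop)
So 102/91 = [1; 8, 3, 1, 2].

[1; 8, 3, 1, 2]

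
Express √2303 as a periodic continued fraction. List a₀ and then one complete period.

a₀ = ⌊√2303⌋ = 47.
With m₀=0, d₀=1 and mₖ₊₁ = dₖaₖ − mₖ, dₖ₊₁ = (n − mₖ₊₁²)/dₖ, aₖ₊₁ = ⌊(a₀+mₖ₊₁)/dₖ₊₁⌋:
  k=1: m=47, d=94, a=1
  k=2: m=47, d=1, a=94
d=1 and a=2a₀=94 at k=2, so the next step gives (m, d) = (47, 94) again — its k=1 value — and the period has length 2.

[47; 1, 94]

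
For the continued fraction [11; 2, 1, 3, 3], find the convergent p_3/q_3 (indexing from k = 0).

Using pₖ = aₖpₖ₋₁ + pₖ₋₂, qₖ = aₖqₖ₋₁ + qₖ₋₂ (with p₋₁=1, p₋₂=0, q₋₁=0, q₋₂=1):
  k=0: a=11, p=11, q=1
  k=1: a=2, p=23, q=2
  k=2: a=1, p=34, q=3
  k=3: a=3, p=125, q=11

125/11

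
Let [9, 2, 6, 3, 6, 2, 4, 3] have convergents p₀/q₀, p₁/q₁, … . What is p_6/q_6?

Using pₖ = aₖpₖ₋₁ + pₖ₋₂, qₖ = aₖqₖ₋₁ + qₖ₋₂ (with p₋₁=1, p₋₂=0, q₋₁=0, q₋₂=1):
  k=0: a=9, p=9, q=1
  k=1: a=2, p=19, q=2
  k=2: a=6, p=123, q=13
  k=3: a=3, p=388, q=41
  k=4: a=6, p=2451, q=259
  k=5: a=2, p=5290, q=559
  k=6: a=4, p=23611, q=2495

23611/2495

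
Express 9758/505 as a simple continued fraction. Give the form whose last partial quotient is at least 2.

9758 = 19·505 + 163
505 = 3·163 + 16
163 = 10·16 + 3
16 = 5·3 + 1
3 = 3·1 + 0  (stop)
So 9758/505 = [19; 3, 10, 5, 3].

[19; 3, 10, 5, 3]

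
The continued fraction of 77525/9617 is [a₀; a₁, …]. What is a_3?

19

77525 = 8·9617 + 589   →  a_0 = 8
9617 = 16·589 + 193   →  a_1 = 16
589 = 3·193 + 10   →  a_2 = 3
193 = 19·10 + 3   →  a_3 = 19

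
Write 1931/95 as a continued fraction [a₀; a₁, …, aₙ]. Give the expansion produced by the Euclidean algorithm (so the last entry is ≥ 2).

[20; 3, 15, 2]

1931 = 20*95 + 31
95 = 3*31 + 2
31 = 15*2 + 1
2 = 2*1 + 0  (stop)
So 1931/95 = [20; 3, 15, 2].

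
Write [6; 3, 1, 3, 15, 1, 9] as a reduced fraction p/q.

15196/2425

Using pₖ = aₖpₖ₋₁ + pₖ₋₂ and qₖ = aₖqₖ₋₁ + qₖ₋₂:
  k=0: a=6, p=6, q=1
  k=1: a=3, p=19, q=3
  k=2: a=1, p=25, q=4
  k=3: a=3, p=94, q=15
  k=4: a=15, p=1435, q=229
  k=5: a=1, p=1529, q=244
  k=6: a=9, p=15196, q=2425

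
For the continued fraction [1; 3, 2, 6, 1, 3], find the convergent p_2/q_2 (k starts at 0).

9/7

Using pₖ = aₖpₖ₋₁ + pₖ₋₂, qₖ = aₖqₖ₋₁ + qₖ₋₂ (with p₋₁=1, p₋₂=0, q₋₁=0, q₋₂=1):
  k=0: a=1, p=1, q=1
  k=1: a=3, p=4, q=3
  k=2: a=2, p=9, q=7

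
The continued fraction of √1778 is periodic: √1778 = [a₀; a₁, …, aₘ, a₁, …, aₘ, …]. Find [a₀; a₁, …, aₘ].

a₀ = ⌊√1778⌋ = 42.
With m₀=0, d₀=1 and mₖ₊₁ = dₖaₖ − mₖ, dₖ₊₁ = (n − mₖ₊₁²)/dₖ, aₖ₊₁ = ⌊(a₀+mₖ₊₁)/dₖ₊₁⌋:
  k=1: m=42, d=14, a=6
  k=2: m=42, d=1, a=84
d=1 and a=2a₀=84 at k=2, so the next step gives (m, d) = (42, 14) again — its k=1 value — and the period has length 2.

[42; 6, 84]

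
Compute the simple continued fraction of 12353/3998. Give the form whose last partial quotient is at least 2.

12353 = 3·3998 + 359
3998 = 11·359 + 49
359 = 7·49 + 16
49 = 3·16 + 1
16 = 16·1 + 0  (stop)
So 12353/3998 = [3; 11, 7, 3, 16].

[3; 11, 7, 3, 16]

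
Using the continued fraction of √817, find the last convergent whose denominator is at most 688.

19408/679

√817 = [28; 1, 1, 2, 1, 1, 56, …] (period length 6).
Convergents:
  p_0/q_0 = 28/1
  p_1/q_1 = 29/1
  p_2/q_2 = 57/2
  p_3/q_3 = 143/5
  p_4/q_4 = 200/7
  p_5/q_5 = 343/12
  p_6/q_6 = 19408/679
  p_7/q_7 = 19751/691
q_6 = 679 ≤ 688 < 691 = q_7, so the answer is 19408/679.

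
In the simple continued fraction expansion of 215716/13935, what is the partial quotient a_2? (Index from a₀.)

12

215716 = 15·13935 + 6691   →  a_0 = 15
13935 = 2·6691 + 553   →  a_1 = 2
6691 = 12·553 + 55   →  a_2 = 12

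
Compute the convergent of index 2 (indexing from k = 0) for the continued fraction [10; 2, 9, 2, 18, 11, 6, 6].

Using pₖ = aₖpₖ₋₁ + pₖ₋₂, qₖ = aₖqₖ₋₁ + qₖ₋₂ (with p₋₁=1, p₋₂=0, q₋₁=0, q₋₂=1):
  k=0: a=10, p=10, q=1
  k=1: a=2, p=21, q=2
  k=2: a=9, p=199, q=19

199/19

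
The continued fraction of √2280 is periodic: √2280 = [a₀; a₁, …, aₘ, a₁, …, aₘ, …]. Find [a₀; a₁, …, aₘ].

a₀ = ⌊√2280⌋ = 47.
With m₀=0, d₀=1 and mₖ₊₁ = dₖaₖ − mₖ, dₖ₊₁ = (n − mₖ₊₁²)/dₖ, aₖ₊₁ = ⌊(a₀+mₖ₊₁)/dₖ₊₁⌋:
  k=1: m=47, d=71, a=1
  k=2: m=24, d=24, a=2
  k=3: m=24, d=71, a=1
  k=4: m=47, d=1, a=94
d=1 and a=2a₀=94 at k=4, so the next step gives (m, d) = (47, 71) again — its k=1 value — and the period has length 4.

[47; 1, 2, 1, 94]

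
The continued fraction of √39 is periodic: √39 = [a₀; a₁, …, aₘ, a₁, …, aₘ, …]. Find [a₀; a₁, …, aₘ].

[6; 4, 12]

a₀ = ⌊√39⌋ = 6.
With m₀=0, d₀=1 and mₖ₊₁ = dₖaₖ − mₖ, dₖ₊₁ = (n − mₖ₊₁²)/dₖ, aₖ₊₁ = ⌊(a₀+mₖ₊₁)/dₖ₊₁⌋:
  k=1: m=6, d=3, a=4
  k=2: m=6, d=1, a=12
d=1 and a=2a₀=12 at k=2, so the next step gives (m, d) = (6, 3) again — its k=1 value — and the period has length 2.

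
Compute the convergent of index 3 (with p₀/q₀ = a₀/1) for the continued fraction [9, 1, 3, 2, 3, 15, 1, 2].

88/9

Using pₖ = aₖpₖ₋₁ + pₖ₋₂, qₖ = aₖqₖ₋₁ + qₖ₋₂ (with p₋₁=1, p₋₂=0, q₋₁=0, q₋₂=1):
  k=0: a=9, p=9, q=1
  k=1: a=1, p=10, q=1
  k=2: a=3, p=39, q=4
  k=3: a=2, p=88, q=9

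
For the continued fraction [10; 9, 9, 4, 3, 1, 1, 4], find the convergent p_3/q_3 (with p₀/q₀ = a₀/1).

3407/337

Using pₖ = aₖpₖ₋₁ + pₖ₋₂, qₖ = aₖqₖ₋₁ + qₖ₋₂ (with p₋₁=1, p₋₂=0, q₋₁=0, q₋₂=1):
  k=0: a=10, p=10, q=1
  k=1: a=9, p=91, q=9
  k=2: a=9, p=829, q=82
  k=3: a=4, p=3407, q=337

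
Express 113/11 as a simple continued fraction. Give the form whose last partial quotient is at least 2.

113 = 10·11 + 3
11 = 3·3 + 2
3 = 1·2 + 1
2 = 2·1 + 0  (stop)
So 113/11 = [10; 3, 1, 2].

[10; 3, 1, 2]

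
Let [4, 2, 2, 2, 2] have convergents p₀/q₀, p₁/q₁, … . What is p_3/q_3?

53/12

Using pₖ = aₖpₖ₋₁ + pₖ₋₂, qₖ = aₖqₖ₋₁ + qₖ₋₂ (with p₋₁=1, p₋₂=0, q₋₁=0, q₋₂=1):
  k=0: a=4, p=4, q=1
  k=1: a=2, p=9, q=2
  k=2: a=2, p=22, q=5
  k=3: a=2, p=53, q=12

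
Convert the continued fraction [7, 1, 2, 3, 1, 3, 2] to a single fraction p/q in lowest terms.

854/111

Using pₖ = aₖpₖ₋₁ + pₖ₋₂ and qₖ = aₖqₖ₋₁ + qₖ₋₂:
  k=0: a=7, p=7, q=1
  k=1: a=1, p=8, q=1
  k=2: a=2, p=23, q=3
  k=3: a=3, p=77, q=10
  k=4: a=1, p=100, q=13
  k=5: a=3, p=377, q=49
  k=6: a=2, p=854, q=111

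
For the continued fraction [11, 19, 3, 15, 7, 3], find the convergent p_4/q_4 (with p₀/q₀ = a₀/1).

69416/6281

Using pₖ = aₖpₖ₋₁ + pₖ₋₂, qₖ = aₖqₖ₋₁ + qₖ₋₂ (with p₋₁=1, p₋₂=0, q₋₁=0, q₋₂=1):
  k=0: a=11, p=11, q=1
  k=1: a=19, p=210, q=19
  k=2: a=3, p=641, q=58
  k=3: a=15, p=9825, q=889
  k=4: a=7, p=69416, q=6281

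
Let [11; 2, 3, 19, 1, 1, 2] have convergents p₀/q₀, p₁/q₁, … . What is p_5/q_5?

Using pₖ = aₖpₖ₋₁ + pₖ₋₂, qₖ = aₖqₖ₋₁ + qₖ₋₂ (with p₋₁=1, p₋₂=0, q₋₁=0, q₋₂=1):
  k=0: a=11, p=11, q=1
  k=1: a=2, p=23, q=2
  k=2: a=3, p=80, q=7
  k=3: a=19, p=1543, q=135
  k=4: a=1, p=1623, q=142
  k=5: a=1, p=3166, q=277

3166/277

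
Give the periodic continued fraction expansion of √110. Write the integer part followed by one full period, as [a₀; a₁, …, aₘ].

[10; 2, 20]

a₀ = ⌊√110⌋ = 10.
With m₀=0, d₀=1 and mₖ₊₁ = dₖaₖ − mₖ, dₖ₊₁ = (n − mₖ₊₁²)/dₖ, aₖ₊₁ = ⌊(a₀+mₖ₊₁)/dₖ₊₁⌋:
  k=1: m=10, d=10, a=2
  k=2: m=10, d=1, a=20
d=1 and a=2a₀=20 at k=2, so the next step gives (m, d) = (10, 10) again — its k=1 value — and the period has length 2.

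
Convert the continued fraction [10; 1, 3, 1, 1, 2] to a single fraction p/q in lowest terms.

248/23

Using pₖ = aₖpₖ₋₁ + pₖ₋₂ and qₖ = aₖqₖ₋₁ + qₖ₋₂:
  k=0: a=10, p=10, q=1
  k=1: a=1, p=11, q=1
  k=2: a=3, p=43, q=4
  k=3: a=1, p=54, q=5
  k=4: a=1, p=97, q=9
  k=5: a=2, p=248, q=23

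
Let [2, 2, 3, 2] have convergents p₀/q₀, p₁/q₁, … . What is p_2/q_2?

17/7

Using pₖ = aₖpₖ₋₁ + pₖ₋₂, qₖ = aₖqₖ₋₁ + qₖ₋₂ (with p₋₁=1, p₋₂=0, q₋₁=0, q₋₂=1):
  k=0: a=2, p=2, q=1
  k=1: a=2, p=5, q=2
  k=2: a=3, p=17, q=7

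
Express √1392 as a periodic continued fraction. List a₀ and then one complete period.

[37; 3, 4, 3, 74]

a₀ = ⌊√1392⌋ = 37.
With m₀=0, d₀=1 and mₖ₊₁ = dₖaₖ − mₖ, dₖ₊₁ = (n − mₖ₊₁²)/dₖ, aₖ₊₁ = ⌊(a₀+mₖ₊₁)/dₖ₊₁⌋:
  k=1: m=37, d=23, a=3
  k=2: m=32, d=16, a=4
  k=3: m=32, d=23, a=3
  k=4: m=37, d=1, a=74
d=1 and a=2a₀=74 at k=4, so the next step gives (m, d) = (37, 23) again — its k=1 value — and the period has length 4.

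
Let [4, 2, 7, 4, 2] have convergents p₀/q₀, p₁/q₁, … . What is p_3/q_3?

Using pₖ = aₖpₖ₋₁ + pₖ₋₂, qₖ = aₖqₖ₋₁ + qₖ₋₂ (with p₋₁=1, p₋₂=0, q₋₁=0, q₋₂=1):
  k=0: a=4, p=4, q=1
  k=1: a=2, p=9, q=2
  k=2: a=7, p=67, q=15
  k=3: a=4, p=277, q=62

277/62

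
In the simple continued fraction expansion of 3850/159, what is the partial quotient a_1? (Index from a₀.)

3850 = 24·159 + 34   →  a_0 = 24
159 = 4·34 + 23   →  a_1 = 4

4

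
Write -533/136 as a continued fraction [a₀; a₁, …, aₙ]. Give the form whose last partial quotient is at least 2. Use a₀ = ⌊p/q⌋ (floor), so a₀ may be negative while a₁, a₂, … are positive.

[-4; 12, 2, 1, 3]

-533 = -4·136 + 11
136 = 12·11 + 4
11 = 2·4 + 3
4 = 1·3 + 1
3 = 3·1 + 0  (stop)
So -533/136 = [-4; 12, 2, 1, 3].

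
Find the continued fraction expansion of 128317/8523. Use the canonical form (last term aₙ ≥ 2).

[15; 18, 17, 2, 13]

128317 = 15*8523 + 472
8523 = 18*472 + 27
472 = 17*27 + 13
27 = 2*13 + 1
13 = 13*1 + 0  (stop)
So 128317/8523 = [15; 18, 17, 2, 13].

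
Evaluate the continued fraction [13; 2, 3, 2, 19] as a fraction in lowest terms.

Fold from the inside: start with 19/1.
  2 + 1/19 = 39/19
  3 + 19/39 = 136/39
  2 + 39/136 = 311/136
  13 + 136/311 = 4179/311

4179/311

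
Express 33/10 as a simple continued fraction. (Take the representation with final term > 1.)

[3; 3, 3]

33 = 3·10 + 3
10 = 3·3 + 1
3 = 3·1 + 0  (stop)
So 33/10 = [3; 3, 3].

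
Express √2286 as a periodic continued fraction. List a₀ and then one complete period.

[47; 1, 4, 3, 10, 3, 4, 1, 94]

a₀ = ⌊√2286⌋ = 47.
With m₀=0, d₀=1 and mₖ₊₁ = dₖaₖ − mₖ, dₖ₊₁ = (n − mₖ₊₁²)/dₖ, aₖ₊₁ = ⌊(a₀+mₖ₊₁)/dₖ₊₁⌋:
  k=1: m=47, d=77, a=1
  k=2: m=30, d=18, a=4
  k=3: m=42, d=29, a=3
  k=4: m=45, d=9, a=10
  k=5: m=45, d=29, a=3
  k=6: m=42, d=18, a=4
  k=7: m=30, d=77, a=1
  k=8: m=47, d=1, a=94
d=1 and a=2a₀=94 at k=8, so the next step gives (m, d) = (47, 77) again — its k=1 value — and the period has length 8.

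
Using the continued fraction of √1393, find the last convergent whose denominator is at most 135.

√1393 = [37; 3, 10, 3, 74, …] (period length 4).
Convergents:
  p_0/q_0 = 37/1
  p_1/q_1 = 112/3
  p_2/q_2 = 1157/31
  p_3/q_3 = 3583/96
  p_4/q_4 = 266299/7135
q_3 = 96 ≤ 135 < 7135 = q_4, so the answer is 3583/96.

3583/96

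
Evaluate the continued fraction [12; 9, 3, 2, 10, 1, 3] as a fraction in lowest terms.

Fold from the inside: start with 3/1.
  1 + 1/3 = 4/3
  10 + 3/4 = 43/4
  2 + 4/43 = 90/43
  3 + 43/90 = 313/90
  9 + 90/313 = 2907/313
  12 + 313/2907 = 35197/2907

35197/2907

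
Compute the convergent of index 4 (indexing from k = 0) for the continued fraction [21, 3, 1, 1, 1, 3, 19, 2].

234/11

Using pₖ = aₖpₖ₋₁ + pₖ₋₂, qₖ = aₖqₖ₋₁ + qₖ₋₂ (with p₋₁=1, p₋₂=0, q₋₁=0, q₋₂=1):
  k=0: a=21, p=21, q=1
  k=1: a=3, p=64, q=3
  k=2: a=1, p=85, q=4
  k=3: a=1, p=149, q=7
  k=4: a=1, p=234, q=11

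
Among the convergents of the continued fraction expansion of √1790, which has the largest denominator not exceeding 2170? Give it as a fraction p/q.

√1790 = [42; 3, 4, 8, 4, 3, 84, …] (period length 6).
Convergents:
  p_0/q_0 = 42/1
  p_1/q_1 = 127/3
  p_2/q_2 = 550/13
  p_3/q_3 = 4527/107
  p_4/q_4 = 18658/441
  p_5/q_5 = 60501/1430
  p_6/q_6 = 5100742/120561
q_5 = 1430 ≤ 2170 < 120561 = q_6, so the answer is 60501/1430.

60501/1430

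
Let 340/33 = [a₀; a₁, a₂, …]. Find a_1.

3

340 = 10·33 + 10   →  a_0 = 10
33 = 3·10 + 3   →  a_1 = 3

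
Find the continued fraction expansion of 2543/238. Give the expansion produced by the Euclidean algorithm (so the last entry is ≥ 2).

2543 = 10×238 + 163
238 = 1×163 + 75
163 = 2×75 + 13
75 = 5×13 + 10
13 = 1×10 + 3
10 = 3×3 + 1
3 = 3×1 + 0  (stop)
So 2543/238 = [10; 1, 2, 5, 1, 3, 3].

[10; 1, 2, 5, 1, 3, 3]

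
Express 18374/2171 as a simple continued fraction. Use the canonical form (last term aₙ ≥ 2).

18374 = 8×2171 + 1006
2171 = 2×1006 + 159
1006 = 6×159 + 52
159 = 3×52 + 3
52 = 17×3 + 1
3 = 3×1 + 0  (stop)
So 18374/2171 = [8; 2, 6, 3, 17, 3].

[8; 2, 6, 3, 17, 3]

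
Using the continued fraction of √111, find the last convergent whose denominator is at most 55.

295/28

√111 = [10; 1, 1, 6, 1, 1, 20, …] (period length 6).
Convergents:
  p_0/q_0 = 10/1
  p_1/q_1 = 11/1
  p_2/q_2 = 21/2
  p_3/q_3 = 137/13
  p_4/q_4 = 158/15
  p_5/q_5 = 295/28
  p_6/q_6 = 6058/575
q_5 = 28 ≤ 55 < 575 = q_6, so the answer is 295/28.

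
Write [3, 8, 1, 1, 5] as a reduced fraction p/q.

293/94

Fold from the inside: start with 5/1.
  1 + 1/5 = 6/5
  1 + 5/6 = 11/6
  8 + 6/11 = 94/11
  3 + 11/94 = 293/94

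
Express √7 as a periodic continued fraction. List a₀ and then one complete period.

a₀ = ⌊√7⌋ = 2.
With m₀=0, d₀=1 and mₖ₊₁ = dₖaₖ − mₖ, dₖ₊₁ = (n − mₖ₊₁²)/dₖ, aₖ₊₁ = ⌊(a₀+mₖ₊₁)/dₖ₊₁⌋:
  k=1: m=2, d=3, a=1
  k=2: m=1, d=2, a=1
  k=3: m=1, d=3, a=1
  k=4: m=2, d=1, a=4
d=1 and a=2a₀=4 at k=4, so the next step gives (m, d) = (2, 3) again — its k=1 value — and the period has length 4.

[2; 1, 1, 1, 4]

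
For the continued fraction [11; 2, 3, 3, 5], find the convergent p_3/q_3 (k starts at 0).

263/23

Using pₖ = aₖpₖ₋₁ + pₖ₋₂, qₖ = aₖqₖ₋₁ + qₖ₋₂ (with p₋₁=1, p₋₂=0, q₋₁=0, q₋₂=1):
  k=0: a=11, p=11, q=1
  k=1: a=2, p=23, q=2
  k=2: a=3, p=80, q=7
  k=3: a=3, p=263, q=23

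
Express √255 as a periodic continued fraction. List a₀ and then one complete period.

[15; 1, 30]

a₀ = ⌊√255⌋ = 15.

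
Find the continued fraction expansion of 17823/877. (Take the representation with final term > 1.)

17823 = 20×877 + 283
877 = 3×283 + 28
283 = 10×28 + 3
28 = 9×3 + 1
3 = 3×1 + 0  (stop)
So 17823/877 = [20; 3, 10, 9, 3].

[20; 3, 10, 9, 3]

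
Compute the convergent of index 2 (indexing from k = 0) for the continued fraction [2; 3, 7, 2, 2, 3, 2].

Using pₖ = aₖpₖ₋₁ + pₖ₋₂, qₖ = aₖqₖ₋₁ + qₖ₋₂ (with p₋₁=1, p₋₂=0, q₋₁=0, q₋₂=1):
  k=0: a=2, p=2, q=1
  k=1: a=3, p=7, q=3
  k=2: a=7, p=51, q=22

51/22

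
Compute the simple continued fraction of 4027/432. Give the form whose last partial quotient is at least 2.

[9; 3, 9, 3, 1, 3]

4027 = 9×432 + 139
432 = 3×139 + 15
139 = 9×15 + 4
15 = 3×4 + 3
4 = 1×3 + 1
3 = 3×1 + 0  (stop)
So 4027/432 = [9; 3, 9, 3, 1, 3].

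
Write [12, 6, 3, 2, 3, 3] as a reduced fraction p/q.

Using pₖ = aₖpₖ₋₁ + pₖ₋₂ and qₖ = aₖqₖ₋₁ + qₖ₋₂:
  k=0: a=12, p=12, q=1
  k=1: a=6, p=73, q=6
  k=2: a=3, p=231, q=19
  k=3: a=2, p=535, q=44
  k=4: a=3, p=1836, q=151
  k=5: a=3, p=6043, q=497

6043/497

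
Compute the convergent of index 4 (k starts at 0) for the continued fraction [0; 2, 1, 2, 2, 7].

Using pₖ = aₖpₖ₋₁ + pₖ₋₂, qₖ = aₖqₖ₋₁ + qₖ₋₂ (with p₋₁=1, p₋₂=0, q₋₁=0, q₋₂=1):
  k=0: a=0, p=0, q=1
  k=1: a=2, p=1, q=2
  k=2: a=1, p=1, q=3
  k=3: a=2, p=3, q=8
  k=4: a=2, p=7, q=19

7/19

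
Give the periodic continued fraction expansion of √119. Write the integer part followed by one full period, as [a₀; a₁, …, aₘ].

[10; 1, 9, 1, 20]

a₀ = ⌊√119⌋ = 10.
With m₀=0, d₀=1 and mₖ₊₁ = dₖaₖ − mₖ, dₖ₊₁ = (n − mₖ₊₁²)/dₖ, aₖ₊₁ = ⌊(a₀+mₖ₊₁)/dₖ₊₁⌋:
  k=1: m=10, d=19, a=1
  k=2: m=9, d=2, a=9
  k=3: m=9, d=19, a=1
  k=4: m=10, d=1, a=20
d=1 and a=2a₀=20 at k=4, so the next step gives (m, d) = (10, 19) again — its k=1 value — and the period has length 4.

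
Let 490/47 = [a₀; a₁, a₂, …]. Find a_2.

490 = 10·47 + 20   →  a_0 = 10
47 = 2·20 + 7   →  a_1 = 2
20 = 2·7 + 6   →  a_2 = 2

2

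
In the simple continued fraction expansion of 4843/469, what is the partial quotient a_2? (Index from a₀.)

4843 = 10·469 + 153   →  a_0 = 10
469 = 3·153 + 10   →  a_1 = 3
153 = 15·10 + 3   →  a_2 = 15

15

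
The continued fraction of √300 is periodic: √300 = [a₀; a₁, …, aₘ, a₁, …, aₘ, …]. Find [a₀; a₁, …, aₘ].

a₀ = ⌊√300⌋ = 17.
With m₀=0, d₀=1 and mₖ₊₁ = dₖaₖ − mₖ, dₖ₊₁ = (n − mₖ₊₁²)/dₖ, aₖ₊₁ = ⌊(a₀+mₖ₊₁)/dₖ₊₁⌋:
  k=1: m=17, d=11, a=3
  k=2: m=16, d=4, a=8
  k=3: m=16, d=11, a=3
  k=4: m=17, d=1, a=34
d=1 and a=2a₀=34 at k=4, so the next step gives (m, d) = (17, 11) again — its k=1 value — and the period has length 4.

[17; 3, 8, 3, 34]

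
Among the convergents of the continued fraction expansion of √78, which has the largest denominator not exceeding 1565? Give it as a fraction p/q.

√78 = [8; 1, 4, 1, 16, …] (period length 4).
Convergents:
  p_0/q_0 = 8/1
  p_1/q_1 = 9/1
  p_2/q_2 = 44/5
  p_3/q_3 = 53/6
  p_4/q_4 = 892/101
  p_5/q_5 = 945/107
  p_6/q_6 = 4672/529
  p_7/q_7 = 5617/636
  p_8/q_8 = 94544/10705
q_7 = 636 ≤ 1565 < 10705 = q_8, so the answer is 5617/636.

5617/636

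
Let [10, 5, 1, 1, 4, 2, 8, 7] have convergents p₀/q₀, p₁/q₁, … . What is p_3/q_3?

112/11

Using pₖ = aₖpₖ₋₁ + pₖ₋₂, qₖ = aₖqₖ₋₁ + qₖ₋₂ (with p₋₁=1, p₋₂=0, q₋₁=0, q₋₂=1):
  k=0: a=10, p=10, q=1
  k=1: a=5, p=51, q=5
  k=2: a=1, p=61, q=6
  k=3: a=1, p=112, q=11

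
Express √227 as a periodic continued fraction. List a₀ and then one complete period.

[15; 15, 30]

a₀ = ⌊√227⌋ = 15.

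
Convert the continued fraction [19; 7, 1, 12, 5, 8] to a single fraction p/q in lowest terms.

81994/4287

Using pₖ = aₖpₖ₋₁ + pₖ₋₂ and qₖ = aₖqₖ₋₁ + qₖ₋₂:
  k=0: a=19, p=19, q=1
  k=1: a=7, p=134, q=7
  k=2: a=1, p=153, q=8
  k=3: a=12, p=1970, q=103
  k=4: a=5, p=10003, q=523
  k=5: a=8, p=81994, q=4287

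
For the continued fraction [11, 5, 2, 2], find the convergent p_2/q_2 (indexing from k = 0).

123/11

Using pₖ = aₖpₖ₋₁ + pₖ₋₂, qₖ = aₖqₖ₋₁ + qₖ₋₂ (with p₋₁=1, p₋₂=0, q₋₁=0, q₋₂=1):
  k=0: a=11, p=11, q=1
  k=1: a=5, p=56, q=5
  k=2: a=2, p=123, q=11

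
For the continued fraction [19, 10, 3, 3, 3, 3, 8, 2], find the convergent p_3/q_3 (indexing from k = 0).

1967/103

Using pₖ = aₖpₖ₋₁ + pₖ₋₂, qₖ = aₖqₖ₋₁ + qₖ₋₂ (with p₋₁=1, p₋₂=0, q₋₁=0, q₋₂=1):
  k=0: a=19, p=19, q=1
  k=1: a=10, p=191, q=10
  k=2: a=3, p=592, q=31
  k=3: a=3, p=1967, q=103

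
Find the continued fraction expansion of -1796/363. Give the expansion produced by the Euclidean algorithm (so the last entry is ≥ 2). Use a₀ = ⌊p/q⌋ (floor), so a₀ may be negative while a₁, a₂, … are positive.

-1796 = -5*363 + 19
363 = 19*19 + 2
19 = 9*2 + 1
2 = 2*1 + 0  (stop)
So -1796/363 = [-5; 19, 9, 2].

[-5; 19, 9, 2]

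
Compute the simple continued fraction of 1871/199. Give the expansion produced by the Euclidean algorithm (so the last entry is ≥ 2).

[9; 2, 2, 19, 2]

1871 = 9×199 + 80
199 = 2×80 + 39
80 = 2×39 + 2
39 = 19×2 + 1
2 = 2×1 + 0  (stop)
So 1871/199 = [9; 2, 2, 19, 2].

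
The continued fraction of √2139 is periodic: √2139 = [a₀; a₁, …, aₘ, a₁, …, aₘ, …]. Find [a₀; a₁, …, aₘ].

a₀ = ⌊√2139⌋ = 46.

[46; 4, 92]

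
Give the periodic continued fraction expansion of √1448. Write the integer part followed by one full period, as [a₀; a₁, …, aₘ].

[38; 19, 76]

a₀ = ⌊√1448⌋ = 38.
With m₀=0, d₀=1 and mₖ₊₁ = dₖaₖ − mₖ, dₖ₊₁ = (n − mₖ₊₁²)/dₖ, aₖ₊₁ = ⌊(a₀+mₖ₊₁)/dₖ₊₁⌋:
  k=1: m=38, d=4, a=19
  k=2: m=38, d=1, a=76
d=1 and a=2a₀=76 at k=2, so the next step gives (m, d) = (38, 4) again — its k=1 value — and the period has length 2.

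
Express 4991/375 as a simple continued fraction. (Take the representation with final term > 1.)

4991 = 13*375 + 116
375 = 3*116 + 27
116 = 4*27 + 8
27 = 3*8 + 3
8 = 2*3 + 2
3 = 1*2 + 1
2 = 2*1 + 0  (stop)
So 4991/375 = [13; 3, 4, 3, 2, 1, 2].

[13; 3, 4, 3, 2, 1, 2]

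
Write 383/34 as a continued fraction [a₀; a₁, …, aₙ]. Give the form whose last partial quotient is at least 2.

[11; 3, 1, 3, 2]

383 = 11*34 + 9
34 = 3*9 + 7
9 = 1*7 + 2
7 = 3*2 + 1
2 = 2*1 + 0  (stop)
So 383/34 = [11; 3, 1, 3, 2].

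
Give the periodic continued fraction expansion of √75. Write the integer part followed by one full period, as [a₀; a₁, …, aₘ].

a₀ = ⌊√75⌋ = 8.
With m₀=0, d₀=1 and mₖ₊₁ = dₖaₖ − mₖ, dₖ₊₁ = (n − mₖ₊₁²)/dₖ, aₖ₊₁ = ⌊(a₀+mₖ₊₁)/dₖ₊₁⌋:
  k=1: m=8, d=11, a=1
  k=2: m=3, d=6, a=1
  k=3: m=3, d=11, a=1
  k=4: m=8, d=1, a=16
d=1 and a=2a₀=16 at k=4, so the next step gives (m, d) = (8, 11) again — its k=1 value — and the period has length 4.

[8; 1, 1, 1, 16]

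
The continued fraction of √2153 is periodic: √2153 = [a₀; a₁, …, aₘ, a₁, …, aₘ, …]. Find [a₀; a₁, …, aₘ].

[46; 2, 2, 92]

a₀ = ⌊√2153⌋ = 46.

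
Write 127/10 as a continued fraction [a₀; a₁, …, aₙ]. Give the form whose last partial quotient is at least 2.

[12; 1, 2, 3]

127 = 12*10 + 7
10 = 1*7 + 3
7 = 2*3 + 1
3 = 3*1 + 0  (stop)
So 127/10 = [12; 1, 2, 3].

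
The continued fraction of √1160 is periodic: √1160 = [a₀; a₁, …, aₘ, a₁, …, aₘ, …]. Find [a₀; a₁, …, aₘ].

[34; 17, 68]

a₀ = ⌊√1160⌋ = 34.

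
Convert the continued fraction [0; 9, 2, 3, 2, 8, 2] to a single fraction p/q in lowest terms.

286/2699

Using pₖ = aₖpₖ₋₁ + pₖ₋₂ and qₖ = aₖqₖ₋₁ + qₖ₋₂:
  k=0: a=0, p=0, q=1
  k=1: a=9, p=1, q=9
  k=2: a=2, p=2, q=19
  k=3: a=3, p=7, q=66
  k=4: a=2, p=16, q=151
  k=5: a=8, p=135, q=1274
  k=6: a=2, p=286, q=2699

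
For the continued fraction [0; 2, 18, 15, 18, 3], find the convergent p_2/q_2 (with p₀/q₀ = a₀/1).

18/37

Using pₖ = aₖpₖ₋₁ + pₖ₋₂, qₖ = aₖqₖ₋₁ + qₖ₋₂ (with p₋₁=1, p₋₂=0, q₋₁=0, q₋₂=1):
  k=0: a=0, p=0, q=1
  k=1: a=2, p=1, q=2
  k=2: a=18, p=18, q=37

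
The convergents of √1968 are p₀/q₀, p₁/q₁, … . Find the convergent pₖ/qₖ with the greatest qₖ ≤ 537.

√1968 = [44; 2, 1, 3, 5, 3, 1, 2, 88, …] (period length 8).
Convergents:
  p_0/q_0 = 44/1
  p_1/q_1 = 89/2
  p_2/q_2 = 133/3
  p_3/q_3 = 488/11
  p_4/q_4 = 2573/58
  p_5/q_5 = 8207/185
  p_6/q_6 = 10780/243
  p_7/q_7 = 29767/671
q_6 = 243 ≤ 537 < 671 = q_7, so the answer is 10780/243.

10780/243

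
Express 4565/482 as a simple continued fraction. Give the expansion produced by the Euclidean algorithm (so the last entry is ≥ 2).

4565 = 9×482 + 227
482 = 2×227 + 28
227 = 8×28 + 3
28 = 9×3 + 1
3 = 3×1 + 0  (stop)
So 4565/482 = [9; 2, 8, 9, 3].

[9; 2, 8, 9, 3]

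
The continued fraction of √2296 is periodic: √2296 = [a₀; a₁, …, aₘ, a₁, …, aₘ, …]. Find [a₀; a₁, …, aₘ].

a₀ = ⌊√2296⌋ = 47.
With m₀=0, d₀=1 and mₖ₊₁ = dₖaₖ − mₖ, dₖ₊₁ = (n − mₖ₊₁²)/dₖ, aₖ₊₁ = ⌊(a₀+mₖ₊₁)/dₖ₊₁⌋:
  k=1: m=47, d=87, a=1
  k=2: m=40, d=8, a=10
  k=3: m=40, d=87, a=1
  k=4: m=47, d=1, a=94
d=1 and a=2a₀=94 at k=4, so the next step gives (m, d) = (47, 87) again — its k=1 value — and the period has length 4.

[47; 1, 10, 1, 94]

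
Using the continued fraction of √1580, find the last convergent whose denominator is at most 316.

12521/315

√1580 = [39; 1, 2, 1, 78, …] (period length 4).
Convergents:
  p_0/q_0 = 39/1
  p_1/q_1 = 40/1
  p_2/q_2 = 119/3
  p_3/q_3 = 159/4
  p_4/q_4 = 12521/315
  p_5/q_5 = 12680/319
q_4 = 315 ≤ 316 < 319 = q_5, so the answer is 12521/315.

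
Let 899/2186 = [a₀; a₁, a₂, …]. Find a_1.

2

899 = 0·2186 + 899   →  a_0 = 0
2186 = 2·899 + 388   →  a_1 = 2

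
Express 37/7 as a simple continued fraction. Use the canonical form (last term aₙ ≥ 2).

[5; 3, 2]

37 = 5×7 + 2
7 = 3×2 + 1
2 = 2×1 + 0  (stop)
So 37/7 = [5; 3, 2].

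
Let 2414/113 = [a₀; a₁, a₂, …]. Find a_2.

2414 = 21·113 + 41   →  a_0 = 21
113 = 2·41 + 31   →  a_1 = 2
41 = 1·31 + 10   →  a_2 = 1

1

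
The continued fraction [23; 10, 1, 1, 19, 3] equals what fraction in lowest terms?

Fold from the inside: start with 3/1.
  19 + 1/3 = 58/3
  1 + 3/58 = 61/58
  1 + 58/61 = 119/61
  10 + 61/119 = 1251/119
  23 + 119/1251 = 28892/1251

28892/1251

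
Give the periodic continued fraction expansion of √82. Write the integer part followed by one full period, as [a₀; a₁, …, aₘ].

a₀ = ⌊√82⌋ = 9.
With m₀=0, d₀=1 and mₖ₊₁ = dₖaₖ − mₖ, dₖ₊₁ = (n − mₖ₊₁²)/dₖ, aₖ₊₁ = ⌊(a₀+mₖ₊₁)/dₖ₊₁⌋:
  k=1: m=9, d=1, a=18
d=1 and a=2a₀=18 at k=1, so the next step gives (m, d) = (9, 1) again — its k=1 value — and the period has length 1.

[9; 18]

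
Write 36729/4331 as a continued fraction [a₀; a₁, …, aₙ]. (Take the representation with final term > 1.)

[8; 2, 12, 3, 5, 3, 3]

36729 = 8*4331 + 2081
4331 = 2*2081 + 169
2081 = 12*169 + 53
169 = 3*53 + 10
53 = 5*10 + 3
10 = 3*3 + 1
3 = 3*1 + 0  (stop)
So 36729/4331 = [8; 2, 12, 3, 5, 3, 3].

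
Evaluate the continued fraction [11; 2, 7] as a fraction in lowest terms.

172/15

Using pₖ = aₖpₖ₋₁ + pₖ₋₂ and qₖ = aₖqₖ₋₁ + qₖ₋₂:
  k=0: a=11, p=11, q=1
  k=1: a=2, p=23, q=2
  k=2: a=7, p=172, q=15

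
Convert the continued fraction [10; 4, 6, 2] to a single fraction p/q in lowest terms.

Fold from the inside: start with 2/1.
  6 + 1/2 = 13/2
  4 + 2/13 = 54/13
  10 + 13/54 = 553/54

553/54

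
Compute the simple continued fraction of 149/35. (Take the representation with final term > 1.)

149 = 4×35 + 9
35 = 3×9 + 8
9 = 1×8 + 1
8 = 8×1 + 0  (stop)
So 149/35 = [4; 3, 1, 8].

[4; 3, 1, 8]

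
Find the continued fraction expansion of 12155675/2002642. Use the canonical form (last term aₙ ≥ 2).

[6; 14, 3, 10, 9, 9, 4, 13]

12155675 = 6×2002642 + 139823
2002642 = 14×139823 + 45120
139823 = 3×45120 + 4463
45120 = 10×4463 + 490
4463 = 9×490 + 53
490 = 9×53 + 13
53 = 4×13 + 1
13 = 13×1 + 0  (stop)
So 12155675/2002642 = [6; 14, 3, 10, 9, 9, 4, 13].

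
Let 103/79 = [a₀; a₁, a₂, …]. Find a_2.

3

103 = 1·79 + 24   →  a_0 = 1
79 = 3·24 + 7   →  a_1 = 3
24 = 3·7 + 3   →  a_2 = 3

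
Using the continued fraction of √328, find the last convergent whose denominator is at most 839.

5886/325

√328 = [18; 9, 36, …] (period length 2).
Convergents:
  p_0/q_0 = 18/1
  p_1/q_1 = 163/9
  p_2/q_2 = 5886/325
  p_3/q_3 = 53137/2934
q_2 = 325 ≤ 839 < 2934 = q_3, so the answer is 5886/325.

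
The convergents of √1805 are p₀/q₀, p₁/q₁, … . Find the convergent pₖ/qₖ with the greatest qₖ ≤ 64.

√1805 = [42; 2, 16, 2, 84, …] (period length 4).
Convergents:
  p_0/q_0 = 42/1
  p_1/q_1 = 85/2
  p_2/q_2 = 1402/33
  p_3/q_3 = 2889/68
q_2 = 33 ≤ 64 < 68 = q_3, so the answer is 1402/33.

1402/33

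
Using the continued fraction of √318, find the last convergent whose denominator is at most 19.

√318 = [17; 1, 4, 1, 34, …] (period length 4).
Convergents:
  p_0/q_0 = 17/1
  p_1/q_1 = 18/1
  p_2/q_2 = 89/5
  p_3/q_3 = 107/6
  p_4/q_4 = 3727/209
q_3 = 6 ≤ 19 < 209 = q_4, so the answer is 107/6.

107/6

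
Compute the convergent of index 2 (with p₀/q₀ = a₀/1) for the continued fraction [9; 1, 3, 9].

Using pₖ = aₖpₖ₋₁ + pₖ₋₂, qₖ = aₖqₖ₋₁ + qₖ₋₂ (with p₋₁=1, p₋₂=0, q₋₁=0, q₋₂=1):
  k=0: a=9, p=9, q=1
  k=1: a=1, p=10, q=1
  k=2: a=3, p=39, q=4

39/4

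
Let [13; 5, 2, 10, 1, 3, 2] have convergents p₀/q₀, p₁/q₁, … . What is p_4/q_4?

Using pₖ = aₖpₖ₋₁ + pₖ₋₂, qₖ = aₖqₖ₋₁ + qₖ₋₂ (with p₋₁=1, p₋₂=0, q₋₁=0, q₋₂=1):
  k=0: a=13, p=13, q=1
  k=1: a=5, p=66, q=5
  k=2: a=2, p=145, q=11
  k=3: a=10, p=1516, q=115
  k=4: a=1, p=1661, q=126

1661/126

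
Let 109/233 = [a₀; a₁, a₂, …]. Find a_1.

109 = 0·233 + 109   →  a_0 = 0
233 = 2·109 + 15   →  a_1 = 2

2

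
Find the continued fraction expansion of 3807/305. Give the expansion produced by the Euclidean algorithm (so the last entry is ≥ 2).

3807 = 12×305 + 147
305 = 2×147 + 11
147 = 13×11 + 4
11 = 2×4 + 3
4 = 1×3 + 1
3 = 3×1 + 0  (stop)
So 3807/305 = [12; 2, 13, 2, 1, 3].

[12; 2, 13, 2, 1, 3]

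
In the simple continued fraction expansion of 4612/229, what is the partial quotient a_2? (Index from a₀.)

6

4612 = 20·229 + 32   →  a_0 = 20
229 = 7·32 + 5   →  a_1 = 7
32 = 6·5 + 2   →  a_2 = 6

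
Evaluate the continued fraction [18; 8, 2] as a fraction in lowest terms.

308/17

Using pₖ = aₖpₖ₋₁ + pₖ₋₂ and qₖ = aₖqₖ₋₁ + qₖ₋₂:
  k=0: a=18, p=18, q=1
  k=1: a=8, p=145, q=8
  k=2: a=2, p=308, q=17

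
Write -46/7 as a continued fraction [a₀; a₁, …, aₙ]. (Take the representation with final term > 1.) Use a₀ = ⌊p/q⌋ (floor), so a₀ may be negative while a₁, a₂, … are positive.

[-7; 2, 3]

-46 = -7*7 + 3
7 = 2*3 + 1
3 = 3*1 + 0  (stop)
So -46/7 = [-7; 2, 3].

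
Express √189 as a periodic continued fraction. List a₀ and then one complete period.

a₀ = ⌊√189⌋ = 13.
With m₀=0, d₀=1 and mₖ₊₁ = dₖaₖ − mₖ, dₖ₊₁ = (n − mₖ₊₁²)/dₖ, aₖ₊₁ = ⌊(a₀+mₖ₊₁)/dₖ₊₁⌋:
  k=1: m=13, d=20, a=1
  k=2: m=7, d=7, a=2
  k=3: m=7, d=20, a=1
  k=4: m=13, d=1, a=26
d=1 and a=2a₀=26 at k=4, so the next step gives (m, d) = (13, 20) again — its k=1 value — and the period has length 4.

[13; 1, 2, 1, 26]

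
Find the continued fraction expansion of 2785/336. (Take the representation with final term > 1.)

2785 = 8×336 + 97
336 = 3×97 + 45
97 = 2×45 + 7
45 = 6×7 + 3
7 = 2×3 + 1
3 = 3×1 + 0  (stop)
So 2785/336 = [8; 3, 2, 6, 2, 3].

[8; 3, 2, 6, 2, 3]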